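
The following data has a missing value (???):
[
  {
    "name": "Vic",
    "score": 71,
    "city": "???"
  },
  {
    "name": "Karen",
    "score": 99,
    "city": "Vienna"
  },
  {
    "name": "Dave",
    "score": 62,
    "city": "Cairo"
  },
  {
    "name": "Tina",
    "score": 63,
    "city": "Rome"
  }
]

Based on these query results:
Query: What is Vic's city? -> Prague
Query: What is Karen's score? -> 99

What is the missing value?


The missing value is Vic's city
From query: Vic's city = Prague

ANSWER: Prague


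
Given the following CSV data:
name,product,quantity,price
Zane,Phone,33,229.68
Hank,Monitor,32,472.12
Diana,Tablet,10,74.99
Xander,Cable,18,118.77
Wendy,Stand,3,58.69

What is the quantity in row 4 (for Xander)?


Row 4: Xander
Column 'quantity' = 18

ANSWER: 18


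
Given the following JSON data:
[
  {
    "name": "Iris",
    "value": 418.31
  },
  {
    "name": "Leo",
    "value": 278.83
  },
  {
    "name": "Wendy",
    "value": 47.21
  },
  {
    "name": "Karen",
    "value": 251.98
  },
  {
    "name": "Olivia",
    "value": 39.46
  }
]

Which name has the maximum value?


Comparing values:
  Iris: 418.31
  Leo: 278.83
  Wendy: 47.21
  Karen: 251.98
  Olivia: 39.46
Maximum: Iris (418.31)

ANSWER: Iris


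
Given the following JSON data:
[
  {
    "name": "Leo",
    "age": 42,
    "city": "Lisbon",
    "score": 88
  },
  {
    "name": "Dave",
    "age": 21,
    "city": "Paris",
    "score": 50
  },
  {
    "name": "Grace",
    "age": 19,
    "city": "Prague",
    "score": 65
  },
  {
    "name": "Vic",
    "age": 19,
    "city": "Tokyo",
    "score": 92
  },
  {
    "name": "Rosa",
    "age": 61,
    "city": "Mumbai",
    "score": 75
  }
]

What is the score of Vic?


Looking up record where name = Vic
Record index: 3
Field 'score' = 92

ANSWER: 92


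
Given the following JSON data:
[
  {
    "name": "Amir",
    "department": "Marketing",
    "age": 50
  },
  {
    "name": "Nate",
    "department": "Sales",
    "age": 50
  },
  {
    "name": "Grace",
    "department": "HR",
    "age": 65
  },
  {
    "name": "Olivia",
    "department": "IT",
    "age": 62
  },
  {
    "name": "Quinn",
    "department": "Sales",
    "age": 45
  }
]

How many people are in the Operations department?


Scanning records for department = Operations
  No matches found
Count: 0

ANSWER: 0


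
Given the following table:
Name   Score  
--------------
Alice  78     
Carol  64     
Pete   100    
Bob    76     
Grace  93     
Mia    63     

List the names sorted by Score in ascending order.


Sorting by Score (ascending):
  Mia: 63
  Carol: 64
  Bob: 76
  Alice: 78
  Grace: 93
  Pete: 100


ANSWER: Mia, Carol, Bob, Alice, Grace, Pete


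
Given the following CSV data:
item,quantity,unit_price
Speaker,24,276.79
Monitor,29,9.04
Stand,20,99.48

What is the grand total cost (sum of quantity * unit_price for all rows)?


Computing row totals:
  Speaker: 24 * 276.79 = 6642.96
  Monitor: 29 * 9.04 = 262.16
  Stand: 20 * 99.48 = 1989.6
Grand total = 6642.96 + 262.16 + 1989.6 = 8894.72

ANSWER: 8894.72


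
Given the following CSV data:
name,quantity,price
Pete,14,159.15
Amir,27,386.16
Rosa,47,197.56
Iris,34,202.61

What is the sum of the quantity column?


Values in 'quantity' column:
  Row 1: 14
  Row 2: 27
  Row 3: 47
  Row 4: 34
Sum = 14 + 27 + 47 + 34 = 122

ANSWER: 122


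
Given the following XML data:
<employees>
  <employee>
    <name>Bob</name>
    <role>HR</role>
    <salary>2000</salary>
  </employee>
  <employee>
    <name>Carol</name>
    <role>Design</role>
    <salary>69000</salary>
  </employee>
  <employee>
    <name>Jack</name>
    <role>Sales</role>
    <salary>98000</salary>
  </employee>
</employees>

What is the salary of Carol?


Searching for <employee> with <name>Carol</name>
Found at position 2
<salary>69000</salary>

ANSWER: 69000


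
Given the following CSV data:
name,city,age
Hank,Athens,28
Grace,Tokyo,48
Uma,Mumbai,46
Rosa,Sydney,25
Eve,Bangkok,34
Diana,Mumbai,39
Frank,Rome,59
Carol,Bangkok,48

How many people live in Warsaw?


Scanning city column for 'Warsaw':
Total matches: 0

ANSWER: 0


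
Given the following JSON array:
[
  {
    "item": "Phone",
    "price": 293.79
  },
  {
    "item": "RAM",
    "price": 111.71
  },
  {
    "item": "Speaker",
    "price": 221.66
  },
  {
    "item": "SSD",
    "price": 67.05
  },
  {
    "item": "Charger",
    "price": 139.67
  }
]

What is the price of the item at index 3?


Array index 3 -> SSD
price = 67.05

ANSWER: 67.05


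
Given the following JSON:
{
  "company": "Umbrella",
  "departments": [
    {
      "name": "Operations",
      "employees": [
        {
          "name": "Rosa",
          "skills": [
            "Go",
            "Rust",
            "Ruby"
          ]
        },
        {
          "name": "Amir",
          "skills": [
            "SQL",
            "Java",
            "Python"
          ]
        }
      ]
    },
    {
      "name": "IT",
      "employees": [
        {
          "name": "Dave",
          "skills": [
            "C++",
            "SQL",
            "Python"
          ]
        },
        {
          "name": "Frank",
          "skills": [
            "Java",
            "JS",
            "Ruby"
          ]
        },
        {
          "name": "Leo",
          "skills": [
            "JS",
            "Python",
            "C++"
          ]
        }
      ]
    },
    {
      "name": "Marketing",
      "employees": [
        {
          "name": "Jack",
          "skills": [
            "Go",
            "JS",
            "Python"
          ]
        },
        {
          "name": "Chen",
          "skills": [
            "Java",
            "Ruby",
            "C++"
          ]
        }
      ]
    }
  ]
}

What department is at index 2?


Path: departments[2].name
Value: Marketing

ANSWER: Marketing


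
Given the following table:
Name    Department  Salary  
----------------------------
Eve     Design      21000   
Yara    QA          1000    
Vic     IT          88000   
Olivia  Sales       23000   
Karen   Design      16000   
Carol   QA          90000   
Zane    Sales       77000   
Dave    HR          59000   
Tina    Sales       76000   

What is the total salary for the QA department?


QA department members:
  Yara: 1000
  Carol: 90000
Total = 1000 + 90000 = 91000

ANSWER: 91000


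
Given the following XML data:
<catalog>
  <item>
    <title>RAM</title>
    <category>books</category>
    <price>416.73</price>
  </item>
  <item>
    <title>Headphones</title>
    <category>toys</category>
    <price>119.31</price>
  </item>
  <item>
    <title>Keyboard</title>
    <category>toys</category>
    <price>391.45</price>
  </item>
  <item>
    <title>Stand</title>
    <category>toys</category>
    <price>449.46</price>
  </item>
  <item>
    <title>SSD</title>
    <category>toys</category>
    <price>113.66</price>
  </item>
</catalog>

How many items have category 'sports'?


Scanning <item> elements for <category>sports</category>:
Count: 0

ANSWER: 0


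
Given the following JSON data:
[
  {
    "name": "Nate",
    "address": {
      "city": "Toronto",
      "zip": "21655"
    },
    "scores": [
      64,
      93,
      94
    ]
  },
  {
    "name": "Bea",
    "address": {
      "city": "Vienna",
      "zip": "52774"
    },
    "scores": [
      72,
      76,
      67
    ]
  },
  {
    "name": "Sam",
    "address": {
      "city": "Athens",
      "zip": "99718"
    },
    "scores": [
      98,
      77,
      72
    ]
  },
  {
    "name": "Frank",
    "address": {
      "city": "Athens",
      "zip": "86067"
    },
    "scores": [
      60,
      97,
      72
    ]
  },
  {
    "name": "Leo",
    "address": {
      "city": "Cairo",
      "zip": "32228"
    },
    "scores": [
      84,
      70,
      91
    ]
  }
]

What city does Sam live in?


Path: records[2].address.city
Value: Athens

ANSWER: Athens


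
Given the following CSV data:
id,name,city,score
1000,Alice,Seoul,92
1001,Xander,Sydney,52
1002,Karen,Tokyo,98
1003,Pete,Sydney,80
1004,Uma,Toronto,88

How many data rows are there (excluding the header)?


Counting rows (excluding header):
Header: id,name,city,score
Data rows: 5

ANSWER: 5


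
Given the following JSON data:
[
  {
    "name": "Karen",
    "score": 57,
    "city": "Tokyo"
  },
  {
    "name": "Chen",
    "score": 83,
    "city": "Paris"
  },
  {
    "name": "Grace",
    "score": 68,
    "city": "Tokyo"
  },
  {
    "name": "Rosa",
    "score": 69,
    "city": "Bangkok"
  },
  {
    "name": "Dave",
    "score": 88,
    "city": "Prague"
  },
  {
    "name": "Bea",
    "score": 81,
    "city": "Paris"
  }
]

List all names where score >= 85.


Filtering records where score >= 85:
  Karen (score=57) -> no
  Chen (score=83) -> no
  Grace (score=68) -> no
  Rosa (score=69) -> no
  Dave (score=88) -> YES
  Bea (score=81) -> no


ANSWER: Dave


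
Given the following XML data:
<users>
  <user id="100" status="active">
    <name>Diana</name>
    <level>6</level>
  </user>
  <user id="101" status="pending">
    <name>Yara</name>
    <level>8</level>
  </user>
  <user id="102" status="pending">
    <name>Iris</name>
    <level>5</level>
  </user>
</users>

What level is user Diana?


Finding user: Diana
<level>6</level>

ANSWER: 6


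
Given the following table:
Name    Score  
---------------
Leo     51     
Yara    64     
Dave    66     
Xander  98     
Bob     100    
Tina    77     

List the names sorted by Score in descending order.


Sorting by Score (descending):
  Bob: 100
  Xander: 98
  Tina: 77
  Dave: 66
  Yara: 64
  Leo: 51


ANSWER: Bob, Xander, Tina, Dave, Yara, Leo


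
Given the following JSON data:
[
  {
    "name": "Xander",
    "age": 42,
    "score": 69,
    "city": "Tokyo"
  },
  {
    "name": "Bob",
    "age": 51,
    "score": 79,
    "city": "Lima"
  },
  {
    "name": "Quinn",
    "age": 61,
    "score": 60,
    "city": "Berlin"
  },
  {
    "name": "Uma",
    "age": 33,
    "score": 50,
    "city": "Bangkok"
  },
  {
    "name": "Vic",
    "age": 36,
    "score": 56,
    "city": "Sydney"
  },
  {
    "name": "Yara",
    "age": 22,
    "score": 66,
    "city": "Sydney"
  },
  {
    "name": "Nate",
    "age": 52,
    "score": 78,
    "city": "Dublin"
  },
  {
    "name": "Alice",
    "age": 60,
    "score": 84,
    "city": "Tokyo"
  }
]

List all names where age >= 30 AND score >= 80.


Checking both conditions:
  Xander (age=42, score=69) -> no
  Bob (age=51, score=79) -> no
  Quinn (age=61, score=60) -> no
  Uma (age=33, score=50) -> no
  Vic (age=36, score=56) -> no
  Yara (age=22, score=66) -> no
  Nate (age=52, score=78) -> no
  Alice (age=60, score=84) -> YES


ANSWER: Alice


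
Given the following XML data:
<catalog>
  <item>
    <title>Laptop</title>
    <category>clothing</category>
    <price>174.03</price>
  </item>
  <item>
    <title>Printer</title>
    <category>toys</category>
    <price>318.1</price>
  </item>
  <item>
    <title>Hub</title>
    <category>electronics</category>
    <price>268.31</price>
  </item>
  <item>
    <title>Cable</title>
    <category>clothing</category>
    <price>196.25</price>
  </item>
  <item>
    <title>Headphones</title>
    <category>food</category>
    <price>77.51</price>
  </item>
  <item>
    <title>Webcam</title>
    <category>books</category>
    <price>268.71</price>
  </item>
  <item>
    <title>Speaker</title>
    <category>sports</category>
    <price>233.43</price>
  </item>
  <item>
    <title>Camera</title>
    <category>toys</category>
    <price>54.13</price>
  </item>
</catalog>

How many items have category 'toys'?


Scanning <item> elements for <category>toys</category>:
  Item 2: Printer -> MATCH
  Item 8: Camera -> MATCH
Count: 2

ANSWER: 2


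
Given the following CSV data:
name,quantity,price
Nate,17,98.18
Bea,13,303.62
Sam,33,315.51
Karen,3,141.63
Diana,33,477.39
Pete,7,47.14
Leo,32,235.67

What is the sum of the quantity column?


Values in 'quantity' column:
  Row 1: 17
  Row 2: 13
  Row 3: 33
  Row 4: 3
  Row 5: 33
  Row 6: 7
  Row 7: 32
Sum = 17 + 13 + 33 + 3 + 33 + 7 + 32 = 138

ANSWER: 138


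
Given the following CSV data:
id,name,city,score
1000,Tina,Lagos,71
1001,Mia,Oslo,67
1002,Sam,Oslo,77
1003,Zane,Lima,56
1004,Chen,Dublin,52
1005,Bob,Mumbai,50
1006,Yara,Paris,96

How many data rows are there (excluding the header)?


Counting rows (excluding header):
Header: id,name,city,score
Data rows: 7

ANSWER: 7


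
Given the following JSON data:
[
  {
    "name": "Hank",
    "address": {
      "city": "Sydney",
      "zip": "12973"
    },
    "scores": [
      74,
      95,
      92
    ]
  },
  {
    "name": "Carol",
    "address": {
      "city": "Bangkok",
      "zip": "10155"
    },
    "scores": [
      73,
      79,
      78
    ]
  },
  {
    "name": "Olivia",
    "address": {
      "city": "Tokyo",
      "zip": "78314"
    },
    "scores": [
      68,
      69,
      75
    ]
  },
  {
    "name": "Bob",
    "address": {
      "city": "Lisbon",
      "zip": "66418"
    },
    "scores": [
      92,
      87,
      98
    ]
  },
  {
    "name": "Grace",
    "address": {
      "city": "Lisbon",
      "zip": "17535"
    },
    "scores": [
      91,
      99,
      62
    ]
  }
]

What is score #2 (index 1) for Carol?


Path: records[1].scores[1]
Value: 79

ANSWER: 79


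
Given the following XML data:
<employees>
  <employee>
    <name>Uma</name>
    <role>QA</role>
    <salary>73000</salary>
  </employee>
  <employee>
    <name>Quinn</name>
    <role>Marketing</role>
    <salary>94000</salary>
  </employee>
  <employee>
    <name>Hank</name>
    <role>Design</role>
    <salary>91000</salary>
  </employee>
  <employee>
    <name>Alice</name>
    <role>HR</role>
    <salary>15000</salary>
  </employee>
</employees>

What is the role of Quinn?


Searching for <employee> with <name>Quinn</name>
Found at position 2
<role>Marketing</role>

ANSWER: Marketing


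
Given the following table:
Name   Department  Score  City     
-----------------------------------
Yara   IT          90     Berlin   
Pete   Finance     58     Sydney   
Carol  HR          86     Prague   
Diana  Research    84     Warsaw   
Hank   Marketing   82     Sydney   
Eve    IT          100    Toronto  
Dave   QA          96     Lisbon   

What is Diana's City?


Row 4: Diana
City = Warsaw

ANSWER: Warsaw


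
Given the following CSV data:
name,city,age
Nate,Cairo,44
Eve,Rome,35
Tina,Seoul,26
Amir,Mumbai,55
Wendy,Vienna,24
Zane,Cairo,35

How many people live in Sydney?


Scanning city column for 'Sydney':
Total matches: 0

ANSWER: 0


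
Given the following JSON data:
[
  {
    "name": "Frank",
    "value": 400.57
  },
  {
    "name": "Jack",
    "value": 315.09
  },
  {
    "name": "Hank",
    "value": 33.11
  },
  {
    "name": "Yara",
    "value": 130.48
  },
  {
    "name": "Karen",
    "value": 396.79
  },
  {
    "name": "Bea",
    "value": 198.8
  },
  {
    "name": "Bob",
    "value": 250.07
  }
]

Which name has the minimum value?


Comparing values:
  Frank: 400.57
  Jack: 315.09
  Hank: 33.11
  Yara: 130.48
  Karen: 396.79
  Bea: 198.8
  Bob: 250.07
Minimum: Hank (33.11)

ANSWER: Hank


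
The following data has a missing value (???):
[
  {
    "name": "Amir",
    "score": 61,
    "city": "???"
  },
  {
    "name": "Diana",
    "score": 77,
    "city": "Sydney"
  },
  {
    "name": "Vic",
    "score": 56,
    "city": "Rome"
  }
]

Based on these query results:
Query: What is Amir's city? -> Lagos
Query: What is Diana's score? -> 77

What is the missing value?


The missing value is Amir's city
From query: Amir's city = Lagos

ANSWER: Lagos


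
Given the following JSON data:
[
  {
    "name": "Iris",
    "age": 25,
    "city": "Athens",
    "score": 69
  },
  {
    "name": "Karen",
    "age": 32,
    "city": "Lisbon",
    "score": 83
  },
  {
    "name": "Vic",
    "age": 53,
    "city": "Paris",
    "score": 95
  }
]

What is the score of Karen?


Looking up record where name = Karen
Record index: 1
Field 'score' = 83

ANSWER: 83


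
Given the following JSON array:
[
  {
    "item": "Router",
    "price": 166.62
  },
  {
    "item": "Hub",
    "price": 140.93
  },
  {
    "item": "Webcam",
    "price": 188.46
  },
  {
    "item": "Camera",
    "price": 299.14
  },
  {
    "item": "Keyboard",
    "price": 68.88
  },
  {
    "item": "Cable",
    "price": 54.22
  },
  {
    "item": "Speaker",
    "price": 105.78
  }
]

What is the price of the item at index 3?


Array index 3 -> Camera
price = 299.14

ANSWER: 299.14


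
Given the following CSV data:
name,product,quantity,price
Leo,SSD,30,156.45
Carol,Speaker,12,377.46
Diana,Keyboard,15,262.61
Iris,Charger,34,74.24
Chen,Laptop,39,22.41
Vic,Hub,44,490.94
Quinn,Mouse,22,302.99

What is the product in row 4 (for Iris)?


Row 4: Iris
Column 'product' = Charger

ANSWER: Charger


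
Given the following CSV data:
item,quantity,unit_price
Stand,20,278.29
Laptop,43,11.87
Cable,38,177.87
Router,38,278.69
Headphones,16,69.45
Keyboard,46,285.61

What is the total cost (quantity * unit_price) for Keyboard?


Row: Keyboard
quantity = 46
unit_price = 285.61
total = 46 * 285.61 = 13138.06

ANSWER: 13138.06


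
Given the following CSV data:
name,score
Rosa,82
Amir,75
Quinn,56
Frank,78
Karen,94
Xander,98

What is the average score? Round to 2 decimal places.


Scores: 82, 75, 56, 78, 94, 98
Sum = 483
Count = 6
Average = 483 / 6 = 80.50

ANSWER: 80.50


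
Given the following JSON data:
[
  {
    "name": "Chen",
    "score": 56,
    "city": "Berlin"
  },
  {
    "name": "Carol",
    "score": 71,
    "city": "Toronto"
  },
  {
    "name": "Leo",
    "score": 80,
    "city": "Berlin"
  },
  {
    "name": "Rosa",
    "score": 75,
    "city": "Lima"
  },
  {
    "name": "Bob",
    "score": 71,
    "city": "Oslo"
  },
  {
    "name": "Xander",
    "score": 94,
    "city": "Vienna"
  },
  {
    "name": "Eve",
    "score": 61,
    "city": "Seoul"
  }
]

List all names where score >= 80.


Filtering records where score >= 80:
  Chen (score=56) -> no
  Carol (score=71) -> no
  Leo (score=80) -> YES
  Rosa (score=75) -> no
  Bob (score=71) -> no
  Xander (score=94) -> YES
  Eve (score=61) -> no


ANSWER: Leo, Xander


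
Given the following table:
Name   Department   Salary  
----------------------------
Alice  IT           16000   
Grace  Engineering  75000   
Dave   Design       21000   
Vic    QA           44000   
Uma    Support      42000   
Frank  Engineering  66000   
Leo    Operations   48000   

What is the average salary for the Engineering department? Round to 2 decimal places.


Engineering department members:
  Grace: 75000
  Frank: 66000
Sum = 141000
Count = 2
Average = 141000 / 2 = 70500.00

ANSWER: 70500.00


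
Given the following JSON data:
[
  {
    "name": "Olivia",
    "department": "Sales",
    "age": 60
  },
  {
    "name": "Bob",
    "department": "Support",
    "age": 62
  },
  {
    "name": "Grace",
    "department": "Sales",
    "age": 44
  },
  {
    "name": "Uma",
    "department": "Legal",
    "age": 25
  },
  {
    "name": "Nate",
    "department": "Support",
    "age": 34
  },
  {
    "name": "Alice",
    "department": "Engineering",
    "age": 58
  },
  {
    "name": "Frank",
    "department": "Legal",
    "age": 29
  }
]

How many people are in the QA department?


Scanning records for department = QA
  No matches found
Count: 0

ANSWER: 0


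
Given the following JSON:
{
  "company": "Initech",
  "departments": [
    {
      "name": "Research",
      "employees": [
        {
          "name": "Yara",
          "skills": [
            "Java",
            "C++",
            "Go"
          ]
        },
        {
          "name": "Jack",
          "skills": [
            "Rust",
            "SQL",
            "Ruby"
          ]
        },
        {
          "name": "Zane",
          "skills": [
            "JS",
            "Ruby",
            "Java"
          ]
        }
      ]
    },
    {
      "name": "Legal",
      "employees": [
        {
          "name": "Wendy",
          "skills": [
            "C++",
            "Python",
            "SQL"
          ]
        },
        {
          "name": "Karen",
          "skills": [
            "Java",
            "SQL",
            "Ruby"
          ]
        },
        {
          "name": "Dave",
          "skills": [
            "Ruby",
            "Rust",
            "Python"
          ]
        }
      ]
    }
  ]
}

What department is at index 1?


Path: departments[1].name
Value: Legal

ANSWER: Legal


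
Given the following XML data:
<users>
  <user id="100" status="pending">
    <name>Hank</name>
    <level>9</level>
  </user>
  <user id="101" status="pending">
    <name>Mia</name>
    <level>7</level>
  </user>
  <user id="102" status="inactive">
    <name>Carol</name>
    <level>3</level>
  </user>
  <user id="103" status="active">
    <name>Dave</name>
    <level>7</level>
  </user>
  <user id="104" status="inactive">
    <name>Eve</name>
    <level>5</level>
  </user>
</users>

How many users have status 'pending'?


Counting users with status='pending':
  Hank (id=100) -> MATCH
  Mia (id=101) -> MATCH
Count: 2

ANSWER: 2


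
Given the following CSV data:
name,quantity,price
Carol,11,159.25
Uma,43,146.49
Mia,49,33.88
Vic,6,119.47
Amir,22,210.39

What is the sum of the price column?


Values in 'price' column:
  Row 1: 159.25
  Row 2: 146.49
  Row 3: 33.88
  Row 4: 119.47
  Row 5: 210.39
Sum = 159.25 + 146.49 + 33.88 + 119.47 + 210.39 = 669.48

ANSWER: 669.48


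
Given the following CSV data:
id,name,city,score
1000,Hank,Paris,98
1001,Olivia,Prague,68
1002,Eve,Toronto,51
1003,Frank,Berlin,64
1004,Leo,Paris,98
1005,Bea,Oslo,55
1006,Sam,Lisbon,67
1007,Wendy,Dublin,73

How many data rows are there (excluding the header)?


Counting rows (excluding header):
Header: id,name,city,score
Data rows: 8

ANSWER: 8


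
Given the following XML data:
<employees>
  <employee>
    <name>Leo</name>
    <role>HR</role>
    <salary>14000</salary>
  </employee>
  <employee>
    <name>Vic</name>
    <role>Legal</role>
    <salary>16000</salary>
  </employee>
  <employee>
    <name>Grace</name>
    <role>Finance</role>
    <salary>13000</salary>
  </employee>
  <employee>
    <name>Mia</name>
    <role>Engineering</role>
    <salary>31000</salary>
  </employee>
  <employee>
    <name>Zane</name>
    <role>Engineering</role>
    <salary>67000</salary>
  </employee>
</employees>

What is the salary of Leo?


Searching for <employee> with <name>Leo</name>
Found at position 1
<salary>14000</salary>

ANSWER: 14000


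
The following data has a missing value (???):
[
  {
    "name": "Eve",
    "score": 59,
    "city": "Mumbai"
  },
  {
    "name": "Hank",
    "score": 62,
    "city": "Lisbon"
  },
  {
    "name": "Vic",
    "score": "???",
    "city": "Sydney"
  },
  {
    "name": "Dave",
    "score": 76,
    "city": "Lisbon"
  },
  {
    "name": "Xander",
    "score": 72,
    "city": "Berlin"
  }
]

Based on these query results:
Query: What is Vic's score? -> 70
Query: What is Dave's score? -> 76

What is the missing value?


The missing value is Vic's score
From query: Vic's score = 70

ANSWER: 70


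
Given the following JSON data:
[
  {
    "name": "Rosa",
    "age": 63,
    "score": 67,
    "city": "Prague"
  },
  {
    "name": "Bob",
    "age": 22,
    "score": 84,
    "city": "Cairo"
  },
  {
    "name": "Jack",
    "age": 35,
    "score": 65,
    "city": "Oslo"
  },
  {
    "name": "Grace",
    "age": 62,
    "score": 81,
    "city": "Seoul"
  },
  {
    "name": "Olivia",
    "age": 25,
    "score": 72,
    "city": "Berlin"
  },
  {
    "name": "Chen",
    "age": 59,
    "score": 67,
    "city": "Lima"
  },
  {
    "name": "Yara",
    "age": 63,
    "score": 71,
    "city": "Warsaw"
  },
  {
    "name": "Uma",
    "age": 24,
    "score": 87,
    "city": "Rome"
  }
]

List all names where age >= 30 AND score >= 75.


Checking both conditions:
  Rosa (age=63, score=67) -> no
  Bob (age=22, score=84) -> no
  Jack (age=35, score=65) -> no
  Grace (age=62, score=81) -> YES
  Olivia (age=25, score=72) -> no
  Chen (age=59, score=67) -> no
  Yara (age=63, score=71) -> no
  Uma (age=24, score=87) -> no


ANSWER: Grace


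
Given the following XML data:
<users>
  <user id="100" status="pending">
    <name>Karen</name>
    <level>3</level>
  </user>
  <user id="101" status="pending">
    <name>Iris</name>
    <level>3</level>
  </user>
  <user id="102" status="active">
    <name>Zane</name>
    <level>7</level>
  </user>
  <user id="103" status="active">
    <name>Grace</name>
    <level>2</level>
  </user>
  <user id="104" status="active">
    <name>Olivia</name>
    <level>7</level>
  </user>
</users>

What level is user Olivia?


Finding user: Olivia
<level>7</level>

ANSWER: 7


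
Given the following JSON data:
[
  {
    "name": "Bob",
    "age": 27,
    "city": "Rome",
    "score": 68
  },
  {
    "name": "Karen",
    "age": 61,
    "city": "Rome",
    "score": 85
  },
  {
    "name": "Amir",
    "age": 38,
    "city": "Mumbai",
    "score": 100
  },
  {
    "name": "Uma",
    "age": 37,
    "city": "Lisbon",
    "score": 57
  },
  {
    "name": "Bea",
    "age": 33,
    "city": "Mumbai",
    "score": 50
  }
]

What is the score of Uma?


Looking up record where name = Uma
Record index: 3
Field 'score' = 57

ANSWER: 57


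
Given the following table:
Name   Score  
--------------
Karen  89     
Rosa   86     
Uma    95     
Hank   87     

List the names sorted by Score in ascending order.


Sorting by Score (ascending):
  Rosa: 86
  Hank: 87
  Karen: 89
  Uma: 95


ANSWER: Rosa, Hank, Karen, Uma


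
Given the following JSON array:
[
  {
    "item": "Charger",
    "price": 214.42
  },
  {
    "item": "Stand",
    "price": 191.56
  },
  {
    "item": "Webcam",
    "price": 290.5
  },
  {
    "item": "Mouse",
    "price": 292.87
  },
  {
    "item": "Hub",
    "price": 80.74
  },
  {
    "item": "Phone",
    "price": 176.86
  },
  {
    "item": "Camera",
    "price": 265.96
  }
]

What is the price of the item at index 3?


Array index 3 -> Mouse
price = 292.87

ANSWER: 292.87


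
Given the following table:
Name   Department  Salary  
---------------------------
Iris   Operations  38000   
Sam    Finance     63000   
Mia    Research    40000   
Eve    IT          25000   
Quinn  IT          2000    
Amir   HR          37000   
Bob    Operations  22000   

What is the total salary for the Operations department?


Operations department members:
  Iris: 38000
  Bob: 22000
Total = 38000 + 22000 = 60000

ANSWER: 60000


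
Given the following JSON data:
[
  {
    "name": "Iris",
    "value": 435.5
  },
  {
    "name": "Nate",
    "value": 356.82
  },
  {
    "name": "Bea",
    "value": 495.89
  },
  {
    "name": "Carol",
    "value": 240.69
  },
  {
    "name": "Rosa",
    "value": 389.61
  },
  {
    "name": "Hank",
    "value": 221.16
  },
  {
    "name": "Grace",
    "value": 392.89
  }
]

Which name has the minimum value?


Comparing values:
  Iris: 435.5
  Nate: 356.82
  Bea: 495.89
  Carol: 240.69
  Rosa: 389.61
  Hank: 221.16
  Grace: 392.89
Minimum: Hank (221.16)

ANSWER: Hank


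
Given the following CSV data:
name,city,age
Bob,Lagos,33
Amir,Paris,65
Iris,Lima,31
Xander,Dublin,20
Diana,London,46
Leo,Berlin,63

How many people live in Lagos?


Scanning city column for 'Lagos':
  Row 1: Bob -> MATCH
Total matches: 1

ANSWER: 1


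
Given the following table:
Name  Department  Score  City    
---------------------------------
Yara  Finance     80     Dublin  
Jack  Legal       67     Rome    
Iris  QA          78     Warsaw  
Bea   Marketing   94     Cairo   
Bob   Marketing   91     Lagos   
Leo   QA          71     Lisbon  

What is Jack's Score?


Row 2: Jack
Score = 67

ANSWER: 67


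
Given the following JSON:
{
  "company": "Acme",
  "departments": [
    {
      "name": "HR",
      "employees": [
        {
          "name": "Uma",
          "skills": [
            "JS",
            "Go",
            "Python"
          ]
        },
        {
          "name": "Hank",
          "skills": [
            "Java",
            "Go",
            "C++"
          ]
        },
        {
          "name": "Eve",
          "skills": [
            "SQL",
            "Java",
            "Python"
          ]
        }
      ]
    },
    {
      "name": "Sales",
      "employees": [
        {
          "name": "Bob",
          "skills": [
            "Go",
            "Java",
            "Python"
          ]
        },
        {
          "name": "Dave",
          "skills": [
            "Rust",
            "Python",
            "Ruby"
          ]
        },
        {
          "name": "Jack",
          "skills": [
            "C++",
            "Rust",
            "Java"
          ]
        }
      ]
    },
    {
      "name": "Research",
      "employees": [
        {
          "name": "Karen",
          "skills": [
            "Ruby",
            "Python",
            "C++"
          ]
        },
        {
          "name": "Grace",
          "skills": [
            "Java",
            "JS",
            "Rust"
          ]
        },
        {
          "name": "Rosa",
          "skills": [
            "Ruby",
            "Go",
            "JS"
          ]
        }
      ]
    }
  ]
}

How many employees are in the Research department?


Path: departments[2].employees
Count: 3

ANSWER: 3


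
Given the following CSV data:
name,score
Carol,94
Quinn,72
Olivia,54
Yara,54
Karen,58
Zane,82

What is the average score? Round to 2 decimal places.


Scores: 94, 72, 54, 54, 58, 82
Sum = 414
Count = 6
Average = 414 / 6 = 69.00

ANSWER: 69.00


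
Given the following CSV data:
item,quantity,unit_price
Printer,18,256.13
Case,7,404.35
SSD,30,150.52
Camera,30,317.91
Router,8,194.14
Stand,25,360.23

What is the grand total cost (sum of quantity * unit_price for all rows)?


Computing row totals:
  Printer: 18 * 256.13 = 4610.34
  Case: 7 * 404.35 = 2830.45
  SSD: 30 * 150.52 = 4515.6
  Camera: 30 * 317.91 = 9537.3
  Router: 8 * 194.14 = 1553.12
  Stand: 25 * 360.23 = 9005.75
Grand total = 4610.34 + 2830.45 + 4515.6 + 9537.3 + 1553.12 + 9005.75 = 32052.56

ANSWER: 32052.56


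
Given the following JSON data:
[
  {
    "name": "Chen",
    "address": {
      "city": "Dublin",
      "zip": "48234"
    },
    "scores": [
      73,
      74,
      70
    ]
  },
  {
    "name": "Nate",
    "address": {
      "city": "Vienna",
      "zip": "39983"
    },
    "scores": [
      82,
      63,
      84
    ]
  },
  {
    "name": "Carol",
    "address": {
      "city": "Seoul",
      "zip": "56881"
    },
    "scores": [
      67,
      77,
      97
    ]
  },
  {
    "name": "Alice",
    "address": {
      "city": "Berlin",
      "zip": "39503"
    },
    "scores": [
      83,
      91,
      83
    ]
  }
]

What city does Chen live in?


Path: records[0].address.city
Value: Dublin

ANSWER: Dublin


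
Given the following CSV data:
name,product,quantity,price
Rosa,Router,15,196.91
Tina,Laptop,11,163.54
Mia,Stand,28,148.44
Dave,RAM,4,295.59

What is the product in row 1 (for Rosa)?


Row 1: Rosa
Column 'product' = Router

ANSWER: Router


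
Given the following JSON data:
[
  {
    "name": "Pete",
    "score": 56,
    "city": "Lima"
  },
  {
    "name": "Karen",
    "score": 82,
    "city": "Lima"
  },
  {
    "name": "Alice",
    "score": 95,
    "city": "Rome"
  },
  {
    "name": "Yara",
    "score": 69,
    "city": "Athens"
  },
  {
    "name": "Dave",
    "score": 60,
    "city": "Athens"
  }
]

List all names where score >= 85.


Filtering records where score >= 85:
  Pete (score=56) -> no
  Karen (score=82) -> no
  Alice (score=95) -> YES
  Yara (score=69) -> no
  Dave (score=60) -> no


ANSWER: Alice


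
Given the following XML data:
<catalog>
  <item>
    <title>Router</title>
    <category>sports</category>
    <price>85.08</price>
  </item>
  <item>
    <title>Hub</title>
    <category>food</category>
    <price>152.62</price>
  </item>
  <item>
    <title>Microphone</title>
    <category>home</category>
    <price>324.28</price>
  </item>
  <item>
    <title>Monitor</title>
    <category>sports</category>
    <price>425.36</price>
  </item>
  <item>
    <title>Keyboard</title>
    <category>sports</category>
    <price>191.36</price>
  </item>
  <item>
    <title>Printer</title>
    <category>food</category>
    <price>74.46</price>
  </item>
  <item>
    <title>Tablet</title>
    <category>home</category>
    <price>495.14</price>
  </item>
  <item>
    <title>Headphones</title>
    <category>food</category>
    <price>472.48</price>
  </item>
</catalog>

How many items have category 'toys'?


Scanning <item> elements for <category>toys</category>:
Count: 0

ANSWER: 0


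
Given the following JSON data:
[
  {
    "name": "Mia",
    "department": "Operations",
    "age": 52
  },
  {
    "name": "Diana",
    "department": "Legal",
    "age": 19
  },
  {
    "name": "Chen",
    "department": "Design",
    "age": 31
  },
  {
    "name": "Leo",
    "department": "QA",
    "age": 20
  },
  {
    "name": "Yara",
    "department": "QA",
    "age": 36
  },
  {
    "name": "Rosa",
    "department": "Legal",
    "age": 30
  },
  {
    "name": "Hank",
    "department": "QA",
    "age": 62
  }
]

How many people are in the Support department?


Scanning records for department = Support
  No matches found
Count: 0

ANSWER: 0


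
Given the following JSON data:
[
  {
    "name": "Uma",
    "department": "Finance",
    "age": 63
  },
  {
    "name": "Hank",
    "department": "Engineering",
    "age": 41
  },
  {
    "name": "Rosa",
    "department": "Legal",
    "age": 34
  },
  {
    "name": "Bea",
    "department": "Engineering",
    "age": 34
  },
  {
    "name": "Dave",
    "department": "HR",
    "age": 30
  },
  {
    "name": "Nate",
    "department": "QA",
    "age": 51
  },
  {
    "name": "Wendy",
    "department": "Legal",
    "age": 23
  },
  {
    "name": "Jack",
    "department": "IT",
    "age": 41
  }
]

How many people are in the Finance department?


Scanning records for department = Finance
  Record 0: Uma
Count: 1

ANSWER: 1


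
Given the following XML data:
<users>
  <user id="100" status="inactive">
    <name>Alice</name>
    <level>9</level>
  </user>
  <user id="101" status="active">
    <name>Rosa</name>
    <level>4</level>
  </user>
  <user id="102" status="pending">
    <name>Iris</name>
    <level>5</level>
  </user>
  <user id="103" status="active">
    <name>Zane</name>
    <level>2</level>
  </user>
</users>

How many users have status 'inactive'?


Counting users with status='inactive':
  Alice (id=100) -> MATCH
Count: 1

ANSWER: 1


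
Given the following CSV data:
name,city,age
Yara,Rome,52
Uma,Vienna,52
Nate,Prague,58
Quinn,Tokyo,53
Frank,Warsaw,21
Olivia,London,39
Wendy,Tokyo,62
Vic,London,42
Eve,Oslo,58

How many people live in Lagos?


Scanning city column for 'Lagos':
Total matches: 0

ANSWER: 0


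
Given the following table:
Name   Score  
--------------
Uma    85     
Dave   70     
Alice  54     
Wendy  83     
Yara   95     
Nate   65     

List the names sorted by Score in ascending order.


Sorting by Score (ascending):
  Alice: 54
  Nate: 65
  Dave: 70
  Wendy: 83
  Uma: 85
  Yara: 95


ANSWER: Alice, Nate, Dave, Wendy, Uma, Yara


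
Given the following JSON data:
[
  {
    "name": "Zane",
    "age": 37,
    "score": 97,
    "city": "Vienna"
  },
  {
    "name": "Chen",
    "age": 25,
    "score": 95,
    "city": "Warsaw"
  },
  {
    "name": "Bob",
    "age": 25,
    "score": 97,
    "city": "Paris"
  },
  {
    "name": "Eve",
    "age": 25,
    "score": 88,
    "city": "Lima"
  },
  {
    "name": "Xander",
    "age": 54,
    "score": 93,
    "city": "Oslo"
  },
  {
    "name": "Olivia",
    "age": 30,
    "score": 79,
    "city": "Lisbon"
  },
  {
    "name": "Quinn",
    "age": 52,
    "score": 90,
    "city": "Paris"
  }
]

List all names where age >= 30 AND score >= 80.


Checking both conditions:
  Zane (age=37, score=97) -> YES
  Chen (age=25, score=95) -> no
  Bob (age=25, score=97) -> no
  Eve (age=25, score=88) -> no
  Xander (age=54, score=93) -> YES
  Olivia (age=30, score=79) -> no
  Quinn (age=52, score=90) -> YES


ANSWER: Zane, Xander, Quinn


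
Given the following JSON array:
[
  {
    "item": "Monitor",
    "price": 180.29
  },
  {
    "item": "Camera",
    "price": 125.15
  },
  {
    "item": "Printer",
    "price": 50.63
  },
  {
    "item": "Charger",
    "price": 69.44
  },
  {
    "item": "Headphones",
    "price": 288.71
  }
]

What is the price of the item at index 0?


Array index 0 -> Monitor
price = 180.29

ANSWER: 180.29


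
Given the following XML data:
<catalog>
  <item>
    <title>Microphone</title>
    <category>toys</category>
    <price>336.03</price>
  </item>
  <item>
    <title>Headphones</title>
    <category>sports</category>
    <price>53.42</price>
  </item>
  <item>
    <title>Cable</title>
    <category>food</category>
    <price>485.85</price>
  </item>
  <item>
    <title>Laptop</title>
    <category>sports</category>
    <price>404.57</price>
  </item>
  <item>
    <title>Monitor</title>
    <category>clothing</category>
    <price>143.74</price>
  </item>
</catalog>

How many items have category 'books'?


Scanning <item> elements for <category>books</category>:
Count: 0

ANSWER: 0


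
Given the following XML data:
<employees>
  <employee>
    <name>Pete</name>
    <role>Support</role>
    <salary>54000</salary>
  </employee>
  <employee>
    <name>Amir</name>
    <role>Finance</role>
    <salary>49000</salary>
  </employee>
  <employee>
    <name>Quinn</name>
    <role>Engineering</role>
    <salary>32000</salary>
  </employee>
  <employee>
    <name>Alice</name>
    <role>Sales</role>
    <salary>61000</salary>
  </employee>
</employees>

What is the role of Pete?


Searching for <employee> with <name>Pete</name>
Found at position 1
<role>Support</role>

ANSWER: Support


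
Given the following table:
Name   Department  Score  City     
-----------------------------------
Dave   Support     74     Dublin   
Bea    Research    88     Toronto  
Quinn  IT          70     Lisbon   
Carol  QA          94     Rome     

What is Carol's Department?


Row 4: Carol
Department = QA

ANSWER: QA


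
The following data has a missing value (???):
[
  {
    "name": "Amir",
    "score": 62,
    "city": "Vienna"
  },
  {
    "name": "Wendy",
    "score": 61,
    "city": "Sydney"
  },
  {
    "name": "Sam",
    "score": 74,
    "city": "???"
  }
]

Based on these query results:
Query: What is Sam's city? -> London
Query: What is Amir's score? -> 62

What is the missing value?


The missing value is Sam's city
From query: Sam's city = London

ANSWER: London


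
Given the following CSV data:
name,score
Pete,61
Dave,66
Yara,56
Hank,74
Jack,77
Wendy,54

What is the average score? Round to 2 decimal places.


Scores: 61, 66, 56, 74, 77, 54
Sum = 388
Count = 6
Average = 388 / 6 = 64.67

ANSWER: 64.67


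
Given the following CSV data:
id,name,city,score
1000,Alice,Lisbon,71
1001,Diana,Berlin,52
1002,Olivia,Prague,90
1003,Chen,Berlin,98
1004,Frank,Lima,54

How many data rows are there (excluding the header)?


Counting rows (excluding header):
Header: id,name,city,score
Data rows: 5

ANSWER: 5


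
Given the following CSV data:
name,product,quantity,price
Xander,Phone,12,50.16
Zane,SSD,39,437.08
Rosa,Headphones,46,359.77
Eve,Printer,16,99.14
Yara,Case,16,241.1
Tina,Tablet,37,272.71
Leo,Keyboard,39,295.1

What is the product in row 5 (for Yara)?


Row 5: Yara
Column 'product' = Case

ANSWER: Case


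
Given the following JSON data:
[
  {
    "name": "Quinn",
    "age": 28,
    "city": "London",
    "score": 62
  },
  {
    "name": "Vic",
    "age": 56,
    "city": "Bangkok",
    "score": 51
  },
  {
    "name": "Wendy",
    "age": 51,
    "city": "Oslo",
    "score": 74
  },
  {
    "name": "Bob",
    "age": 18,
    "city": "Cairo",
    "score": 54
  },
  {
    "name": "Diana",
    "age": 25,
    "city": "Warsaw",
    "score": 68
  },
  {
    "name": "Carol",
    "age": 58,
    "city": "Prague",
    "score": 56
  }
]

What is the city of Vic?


Looking up record where name = Vic
Record index: 1
Field 'city' = Bangkok

ANSWER: Bangkok
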